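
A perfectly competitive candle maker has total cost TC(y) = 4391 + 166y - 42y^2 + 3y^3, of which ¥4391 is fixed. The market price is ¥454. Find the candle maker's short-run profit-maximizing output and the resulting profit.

Profit = -¥71 at y = 12

AVC = 166 - 42y + 3y^2; min AVC = ¥19 at y = 7. Since P = ¥454 ≥ min AVC, the firm produces.
With MC = 166 - 84y + 9y^2, P = MC on the upward-sloping part at y* = 12.
TR = 454·12 = 5448. TC = 4391 + 1128 = 5519. Profit = 5448 − 5519 = -¥71.
That loss of ¥71 beats the ¥4391 the firm would lose by shutting down; producing recovers ¥4320 of fixed cost.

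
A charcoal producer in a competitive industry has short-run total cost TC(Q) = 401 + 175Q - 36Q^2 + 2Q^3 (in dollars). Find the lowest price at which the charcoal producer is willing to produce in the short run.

The firm shuts down when price falls below the minimum of average variable cost. AVC = VC/Q = 175 - 36Q + 2Q^2.
At the minimum of AVC, MC = AVC. MC = 175 - 72Q + 6Q^2; setting MC = AVC gives 4Q^2 - 36Q = 0, so Q = 9. min AVC = 13.
So the shutdown price is $13.

$13 per unit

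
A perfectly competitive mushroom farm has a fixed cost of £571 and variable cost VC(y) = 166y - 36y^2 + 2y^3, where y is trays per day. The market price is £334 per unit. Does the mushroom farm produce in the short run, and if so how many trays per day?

Produce at y = 14

Variable cost is VC = 166y - 36y^2 + 2y^3, so AVC = VC/y = 166 - 36y + 2y^2 and MC = dTC/dy = 166 - 72y + 6y^2.
AVC hits its minimum where MC = AVC, at y = 9, giving min AVC = 166 - 36·9 + 2·9^2 = £4.
Because £334 ≥ £4, revenue can cover variable cost; the firm operates.
Set P = MC: 334 = 166 - 72y + 6y^2 → -168 - 72y + 6y^2 = 0. The roots are y = -2 and y = 14; the profit-maximizing output is on the rising part of MC, so y* = 14.
Check: AVC at y = 14 is £54 ≤ P, so revenue covers variable cost.
Profit = P·y − TC = 334·14 − 1327 = £3349.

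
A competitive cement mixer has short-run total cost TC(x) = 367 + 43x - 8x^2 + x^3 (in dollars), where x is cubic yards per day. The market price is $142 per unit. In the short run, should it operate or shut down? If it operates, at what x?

From TC, MC = TC'(x) = 43 - 16x + 3x^2 and AVC = VC/x = 43 - 8x + x^2.
The AVC parabola has its vertex at x = 8/2 = 4, where AVC = 43 - 8·4 + 4^2 = $27.
Since P = $142 ≥ min AVC = $27, price covers variable cost and the firm should produce.
P = MC gives -99 - 16x + 3x^2 = 0, with roots -11/3 and 9. Take the larger (rising MC): x* = 9.
Check: AVC at x = 9 is $52 ≤ P, so revenue covers variable cost.
Profit = P·x − TC = 142·9 − 835 = $443.

Produce at x = 9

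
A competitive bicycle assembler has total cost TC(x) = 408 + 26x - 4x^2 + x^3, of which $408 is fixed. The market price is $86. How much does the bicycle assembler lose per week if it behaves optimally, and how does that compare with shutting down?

AVC = 26 - 4x + x^2 has its minimum $22 at x = 2; price $86 clears that bar, so the firm operates.
With MC = 26 - 8x + 3x^2, P = MC on the upward-sloping part at x* = 6.
TR = 86·6 = 516. TC = 408 + 228 = 636. Profit = 516 − 636 = -$120.
That loss of $120 beats the $408 the firm would lose by shutting down; producing recovers $288 of fixed cost.

Profit = -$120 at x = 6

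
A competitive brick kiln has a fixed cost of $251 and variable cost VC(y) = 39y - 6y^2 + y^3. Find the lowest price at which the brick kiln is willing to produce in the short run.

$30 per unit

The firm shuts down when price falls below the minimum of average variable cost. AVC = VC/y = 39 - 6y + y^2.
dAVC/dy = -6 + 2y = 0 gives y = 3. min AVC = 39 - 6·3 + 3^2 = 30.
So the shutdown price is $30.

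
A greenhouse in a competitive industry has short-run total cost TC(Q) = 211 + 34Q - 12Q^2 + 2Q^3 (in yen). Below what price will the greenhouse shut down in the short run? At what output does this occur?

Short-run supply begins at min AVC. From VC = 34Q - 12Q^2 + 2Q^3, AVC = 34 - 12Q + 2Q^2.
At the minimum of AVC, MC = AVC. MC = 34 - 24Q + 6Q^2; setting MC = AVC gives 4Q^2 - 12Q = 0, so Q = 3. min AVC = 16.
So the shutdown price is ¥16.

¥16 per unit, at Q = 3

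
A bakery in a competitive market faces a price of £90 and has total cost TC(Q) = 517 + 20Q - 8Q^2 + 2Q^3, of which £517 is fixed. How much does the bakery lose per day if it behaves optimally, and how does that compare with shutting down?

AVC = 20 - 8Q + 2Q^2 has its minimum £12 at Q = 2; price £90 clears that bar, so the firm operates.
MC = 20 - 16Q + 6Q^2. Setting P = MC and taking the root on the rising branch gives Q* = 5.
TR = 90·5 = 450. TC = 517 + 150 = 667. Profit = 450 − 667 = -£217.
That loss of £217 beats the £517 the firm would lose by shutting down; producing recovers £300 of fixed cost.

Profit = -£217 at Q = 5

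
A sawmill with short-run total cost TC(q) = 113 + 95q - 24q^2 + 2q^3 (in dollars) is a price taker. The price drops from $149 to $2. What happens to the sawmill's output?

Output falls from 9 to 0 (the firm shuts down)

AVC = 95 - 24q + 2q^2, minimized at q = 6 where min AVC = $23. MC = 95 - 48q + 6q^2.
With P = $149 above the shutdown price, P = MC gives q = 9.
At P = $2 < min AVC = $23, price no longer covers variable cost at any output, so the firm shuts down: q = 0.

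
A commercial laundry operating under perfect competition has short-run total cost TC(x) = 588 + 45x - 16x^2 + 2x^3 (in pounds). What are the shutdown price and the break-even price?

Shutdown price = £13; break-even price = £115

Shutdown price = min AVC. AVC = 45 - 16x + 2x^2, with vertex at x = 4 and minimum £13.
ATC = 588/x + 45 - 16x + 2x^2. Setting dATC/dx = −588/x^2 − 16 + 4x = 0 gives x = 7 (since 4·7^3 − 16·7^2 = 588).
min ATC = 588/7 + 45 − 16·7 + 2·7^2 = £115. That is the break-even price.
Between these two prices the firm operates at a loss; above £115 it earns a profit.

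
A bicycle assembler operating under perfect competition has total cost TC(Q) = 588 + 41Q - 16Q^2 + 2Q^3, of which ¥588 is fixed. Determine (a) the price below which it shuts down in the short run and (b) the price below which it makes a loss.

AVC = 41 - 16Q + 2Q^2; minimized at Q = 4, giving min AVC = ¥9. That is the shutdown price.
ATC = 588/Q + 41 - 16Q + 2Q^2. Setting dATC/dQ = −588/Q^2 − 16 + 4Q = 0 gives Q = 7 (since 4·7^3 − 16·7^2 = 588).
min ATC = 588/7 + 41 − 16·7 + 2·7^2 = ¥111. That is the break-even price.
Between these two prices the firm operates at a loss; above ¥111 it earns a profit.

Shutdown price = ¥9; break-even price = ¥111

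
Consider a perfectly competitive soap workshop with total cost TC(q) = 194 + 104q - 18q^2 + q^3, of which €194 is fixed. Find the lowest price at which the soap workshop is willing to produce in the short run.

Short-run supply begins at min AVC. From VC = 104q - 18q^2 + q^3, AVC = 104 - 18q + q^2.
dAVC/dq = -18 + 2q = 0 gives q = 9. min AVC = 104 - 18·9 + 9^2 = 23.
So the shutdown price is €23.

€23 per unit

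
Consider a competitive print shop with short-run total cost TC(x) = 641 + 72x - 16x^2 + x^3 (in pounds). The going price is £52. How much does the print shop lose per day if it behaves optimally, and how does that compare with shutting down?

Profit = -£241 at x = 10

AVC = 72 - 16x + x^2; min AVC = £8 at x = 8. Since P = £52 ≥ min AVC, the firm produces.
MC = 72 - 32x + 3x^2. Setting P = MC and taking the root on the rising branch gives x* = 10.
TR = 52·10 = 520. TC = 641 + 120 = 761. Profit = 520 − 761 = -£241.
That loss of £241 beats the £641 the firm would lose by shutting down; producing recovers £400 of fixed cost.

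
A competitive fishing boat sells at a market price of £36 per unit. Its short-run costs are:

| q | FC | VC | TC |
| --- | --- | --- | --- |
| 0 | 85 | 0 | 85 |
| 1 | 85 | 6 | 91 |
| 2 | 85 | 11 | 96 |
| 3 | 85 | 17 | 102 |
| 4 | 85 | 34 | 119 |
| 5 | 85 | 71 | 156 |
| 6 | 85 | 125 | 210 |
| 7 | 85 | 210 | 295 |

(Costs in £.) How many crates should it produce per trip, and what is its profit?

q = 4; profit = £25

Profit at each row (π = 36q − TC): q=0: -85; q=1: -55; q=2: -24; q=3: 6; q=4: 25; q=5: 24; q=6: 6; q=7: -43.
Profit is maximized at q = 4. AVC there is 34/4 = £8.50 ≤ P, so producing beats shutting down (which would give -£85).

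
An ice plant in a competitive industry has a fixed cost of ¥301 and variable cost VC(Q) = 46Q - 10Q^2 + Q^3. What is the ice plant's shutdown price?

Short-run supply begins at min AVC. From VC = 46Q - 10Q^2 + Q^3, AVC = 46 - 10Q + Q^2.
dAVC/dQ = -10 + 2Q = 0 gives Q = 5. min AVC = 46 - 10·5 + 5^2 = 21.
So the shutdown price is ¥21.

¥21 per unit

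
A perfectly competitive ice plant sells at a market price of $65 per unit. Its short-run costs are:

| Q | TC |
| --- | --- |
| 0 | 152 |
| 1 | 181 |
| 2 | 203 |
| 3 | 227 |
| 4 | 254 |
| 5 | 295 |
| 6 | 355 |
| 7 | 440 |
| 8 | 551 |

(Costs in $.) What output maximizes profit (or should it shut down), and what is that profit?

Q = 6; profit = $35

Profit at each row (π = 65Q − TC): Q=0: -152; Q=1: -116; Q=2: -73; Q=3: -32; Q=4: 6; Q=5: 30; Q=6: 35; Q=7: 15; Q=8: -31.
Profit is maximized at Q = 6. AVC there is 203/6 = $33.83 ≤ P, so producing beats shutting down (which would give -$152).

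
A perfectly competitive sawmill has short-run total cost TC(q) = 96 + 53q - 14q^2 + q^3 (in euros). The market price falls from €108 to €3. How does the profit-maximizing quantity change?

AVC = 53 - 14q + q^2, minimized at q = 7 where min AVC = €4. MC = 53 - 28q + 3q^2.
At P = €108 ≥ min AVC, set P = MC on the rising branch: q = 11.
At P = €3 < min AVC = €4, price no longer covers variable cost at any output, so the firm shuts down: q = 0.

Output falls from 11 to 0 (the firm shuts down)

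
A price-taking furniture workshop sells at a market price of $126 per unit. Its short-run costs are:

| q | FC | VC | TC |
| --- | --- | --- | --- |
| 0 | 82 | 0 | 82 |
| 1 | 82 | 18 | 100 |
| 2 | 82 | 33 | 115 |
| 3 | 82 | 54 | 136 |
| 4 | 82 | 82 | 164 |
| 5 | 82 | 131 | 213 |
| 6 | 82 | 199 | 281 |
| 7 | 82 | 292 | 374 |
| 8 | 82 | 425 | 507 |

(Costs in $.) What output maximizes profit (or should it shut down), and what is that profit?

q = 7; profit = $508

Profit at each row (π = 126q − TC): q=0: -82; q=1: 26; q=2: 137; q=3: 242; q=4: 340; q=5: 417; q=6: 475; q=7: 508; q=8: 501.
Profit is maximized at q = 7. AVC there is 292/7 = $41.71 ≤ P, so producing beats shutting down (which would give -$82).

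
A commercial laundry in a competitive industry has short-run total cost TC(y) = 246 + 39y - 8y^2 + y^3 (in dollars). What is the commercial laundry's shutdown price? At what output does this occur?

The shutdown price is the minimum of AVC. VC = 39y - 8y^2 + y^3, so AVC = 39 - 8y + y^2.
dAVC/dy = -8 + 2y = 0 gives y = 4. min AVC = 39 - 8·4 + 4^2 = 23.
So the shutdown price is $23.

$23 per unit, at y = 4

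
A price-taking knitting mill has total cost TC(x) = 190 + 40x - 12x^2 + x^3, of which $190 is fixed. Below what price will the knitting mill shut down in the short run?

The firm shuts down when price falls below the minimum of average variable cost. AVC = VC/x = 40 - 12x + x^2.
At the minimum of AVC, MC = AVC. MC = 40 - 24x + 3x^2; setting MC = AVC gives 2x^2 - 12x = 0, so x = 6. min AVC = 4.
The firm shuts down for any P below $4.

$4 per unit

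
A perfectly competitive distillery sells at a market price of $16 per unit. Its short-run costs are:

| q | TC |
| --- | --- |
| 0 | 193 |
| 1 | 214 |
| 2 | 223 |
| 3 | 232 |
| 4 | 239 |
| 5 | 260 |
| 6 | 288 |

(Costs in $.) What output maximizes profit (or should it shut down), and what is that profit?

q = 4; profit = -$175

Compute π = P·q − TC at each output: q=0: -193; q=1: -198; q=2: -191; q=3: -184; q=4: -175; q=5: -180; q=6: -192.
Profit is maximized at q = 4. AVC there is 46/4 = $11.50 ≤ P, so producing beats shutting down (which would give -$193).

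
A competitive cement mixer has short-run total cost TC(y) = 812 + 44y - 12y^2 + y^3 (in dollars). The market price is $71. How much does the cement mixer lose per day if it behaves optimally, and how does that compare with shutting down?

AVC = 44 - 12y + y^2; min AVC = $8 at y = 6. Since P = $71 ≥ min AVC, the firm produces.
MC = 44 - 24y + 3y^2. Setting P = MC and taking the root on the rising branch gives y* = 9.
TR = 71·9 = 639. TC = 812 + 153 = 965. Profit = 639 − 965 = -$326.
That loss of $326 beats the $812 the firm would lose by shutting down; producing recovers $486 of fixed cost.

Profit = -$326 at y = 9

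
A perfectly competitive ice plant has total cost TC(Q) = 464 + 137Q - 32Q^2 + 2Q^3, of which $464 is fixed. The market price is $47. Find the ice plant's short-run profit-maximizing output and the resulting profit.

Profit = -$140 at Q = 9

AVC = 137 - 32Q + 2Q^2; min AVC = $9 at Q = 8. Since P = $47 ≥ min AVC, the firm produces.
With MC = 137 - 64Q + 6Q^2, P = MC on the upward-sloping part at Q* = 9.
TR = 47·9 = 423. TC = 464 + 99 = 563. Profit = 423 − 563 = -$140.
Shutting down would mean losing the fixed cost of $464, so operating at a loss of $140 is better by $324.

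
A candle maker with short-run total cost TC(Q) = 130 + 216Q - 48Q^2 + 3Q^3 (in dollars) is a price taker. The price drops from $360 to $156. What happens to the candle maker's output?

MC = 216 - 96Q + 9Q^2; the shutdown threshold is min AVC = $24 (at Q = 8).
With P = $360 above the shutdown price, P = MC gives Q = 12.
At P = $156 ≥ min AVC, set P = MC: Q = 10. The firm stays open but cuts output.

Output falls from 12 to 10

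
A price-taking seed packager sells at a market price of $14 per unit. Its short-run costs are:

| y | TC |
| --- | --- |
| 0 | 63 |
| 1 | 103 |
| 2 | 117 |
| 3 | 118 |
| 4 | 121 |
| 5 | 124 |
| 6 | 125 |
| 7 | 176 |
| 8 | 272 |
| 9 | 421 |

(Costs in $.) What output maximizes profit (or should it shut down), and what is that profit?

y = 6; profit = -$41

Profit at each row (π = 14y − TC): y=0: -63; y=1: -89; y=2: -89; y=3: -76; y=4: -65; y=5: -54; y=6: -41; y=7: -78; y=8: -160; y=9: -295.
Profit is maximized at y = 6. AVC there is 62/6 = $10.33 ≤ P, so producing beats shutting down (which would give -$63).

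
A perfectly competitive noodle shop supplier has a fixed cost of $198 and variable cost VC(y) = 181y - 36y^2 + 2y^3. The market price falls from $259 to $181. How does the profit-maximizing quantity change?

Output falls from 13 to 12

AVC = 181 - 36y + 2y^2, minimized at y = 9 where min AVC = $19. MC = 181 - 72y + 6y^2.
With P = $259 above the shutdown price, P = MC gives y = 13.
At P = $181 ≥ min AVC, set P = MC: y = 12. The firm stays open but cuts output.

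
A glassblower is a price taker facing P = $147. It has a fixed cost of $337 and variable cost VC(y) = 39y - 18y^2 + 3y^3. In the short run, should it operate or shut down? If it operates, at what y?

Strip out fixed cost: VC = 39y - 18y^2 + 3y^3. Then AVC = 39 - 18y + 3y^2 and MC = 39 - 36y + 9y^2.
AVC is minimized where dAVC/dy = -18 + 6y = 0, at y = 3; min AVC = 39 - 18·3 + 3·3^2 = $12.
Since P = $147 ≥ min AVC = $12, price covers variable cost and the firm should produce.
Set P = MC: 147 = 39 - 36y + 9y^2 → -108 - 36y + 9y^2 = 0. The roots are y = -2 and y = 6; the profit-maximizing output is on the rising part of MC, so y* = 6.
Check: AVC at y = 6 is $39 ≤ P, so revenue covers variable cost.
Profit = P·y − TC = 147·6 − 571 = $311.

Produce at y = 6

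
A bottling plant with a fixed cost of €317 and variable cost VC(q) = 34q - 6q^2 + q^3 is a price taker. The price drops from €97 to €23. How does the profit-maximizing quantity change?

MC = 34 - 12q + 3q^2; the shutdown threshold is min AVC = €25 (at q = 3).
At P = €97 ≥ min AVC, set P = MC on the rising branch: q = 7.
At P = €23 < min AVC = €25, price no longer covers variable cost at any output, so the firm shuts down: q = 0.

Output falls from 7 to 0 (the firm shuts down)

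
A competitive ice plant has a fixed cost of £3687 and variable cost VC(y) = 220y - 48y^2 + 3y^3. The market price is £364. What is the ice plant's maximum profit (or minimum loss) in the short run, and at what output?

AVC = 220 - 48y + 3y^2 has its minimum £28 at y = 8; price £364 clears that bar, so the firm operates.
MC = 220 - 96y + 9y^2. Setting P = MC and taking the root on the rising branch gives y* = 12.
TR = 364·12 = 4368. TC = 3687 + 912 = 4599. Profit = 4368 − 4599 = -£231.
That loss of £231 beats the £3687 the firm would lose by shutting down; producing recovers £3456 of fixed cost.

Profit = -£231 at y = 12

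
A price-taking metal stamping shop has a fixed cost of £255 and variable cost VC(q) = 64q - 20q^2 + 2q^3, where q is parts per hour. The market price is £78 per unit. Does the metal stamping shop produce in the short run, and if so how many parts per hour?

Produce at q = 7

Strip out fixed cost: VC = 64q - 20q^2 + 2q^3. Then AVC = 64 - 20q + 2q^2 and MC = 64 - 40q + 6q^2.
The AVC parabola has its vertex at q = 20/4 = 5, where AVC = 64 - 20·5 + 2·5^2 = £14.
Since P = £78 ≥ min AVC = £14, price covers variable cost and the firm should produce.
P = MC gives -14 - 40q + 6q^2 = 0, with roots -1/3 and 7. Take the larger (rising MC): q* = 7.
Check: AVC at q = 7 is £22 ≤ P, so revenue covers variable cost.
Profit = P·q − TC = 78·7 − 409 = £137.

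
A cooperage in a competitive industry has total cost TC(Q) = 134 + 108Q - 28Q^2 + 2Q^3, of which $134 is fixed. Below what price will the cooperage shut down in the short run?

Short-run supply begins at min AVC. From VC = 108Q - 28Q^2 + 2Q^3, AVC = 108 - 28Q + 2Q^2.
At the minimum of AVC, MC = AVC. MC = 108 - 56Q + 6Q^2; setting MC = AVC gives 4Q^2 - 28Q = 0, so Q = 7. min AVC = 10.
So the shutdown price is $10.

$10 per unit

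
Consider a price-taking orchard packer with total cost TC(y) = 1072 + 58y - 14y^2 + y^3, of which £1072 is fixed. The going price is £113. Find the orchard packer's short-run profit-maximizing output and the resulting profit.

AVC = 58 - 14y + y^2 has its minimum £9 at y = 7; price £113 clears that bar, so the firm operates.
With MC = 58 - 28y + 3y^2, P = MC on the upward-sloping part at y* = 11.
TR = 113·11 = 1243. TC = 1072 + 275 = 1347. Profit = 1243 − 1347 = -£104.
By producing, the firm covers all variable cost plus £968 of fixed cost; shutting down would lose the full £1072.

Profit = -£104 at y = 11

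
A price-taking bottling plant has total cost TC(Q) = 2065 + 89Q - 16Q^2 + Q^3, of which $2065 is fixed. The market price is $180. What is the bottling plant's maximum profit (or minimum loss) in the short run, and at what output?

AVC = 89 - 16Q + Q^2; min AVC = $25 at Q = 8. Since P = $180 ≥ min AVC, the firm produces.
With MC = 89 - 32Q + 3Q^2, P = MC on the upward-sloping part at Q* = 13.
TR = 180·13 = 2340. TC = 2065 + 650 = 2715. Profit = 2340 − 2715 = -$375.
That loss of $375 beats the $2065 the firm would lose by shutting down; producing recovers $1690 of fixed cost.

Profit = -$375 at Q = 13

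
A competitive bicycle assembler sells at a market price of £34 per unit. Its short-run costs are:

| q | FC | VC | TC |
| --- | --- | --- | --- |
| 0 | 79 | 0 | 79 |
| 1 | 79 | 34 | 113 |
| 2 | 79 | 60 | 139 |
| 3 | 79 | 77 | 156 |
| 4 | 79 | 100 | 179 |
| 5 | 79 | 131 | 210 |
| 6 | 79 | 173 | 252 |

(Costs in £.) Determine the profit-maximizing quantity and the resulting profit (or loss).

Tabulate TR − TC: q=0: -79; q=1: -79; q=2: -71; q=3: -54; q=4: -43; q=5: -40; q=6: -48.
Profit is maximized at q = 5. AVC there is 131/5 = £26.20 ≤ P, so producing beats shutting down (which would give -£79).

q = 5; profit = -£40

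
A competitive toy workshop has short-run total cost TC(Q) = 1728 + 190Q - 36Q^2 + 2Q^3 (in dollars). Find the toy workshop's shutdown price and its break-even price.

Shutdown price = $28; break-even price = $190

AVC = 190 - 36Q + 2Q^2; minimized at Q = 9, giving min AVC = $28. That is the shutdown price.
ATC = 1728/Q + 190 - 36Q + 2Q^2. Setting dATC/dQ = −1728/Q^2 − 36 + 4Q = 0 gives Q = 12 (since 4·12^3 − 36·12^2 = 1728).
min ATC = 1728/12 + 190 − 36·12 + 2·12^2 = $190. That is the break-even price.
For $28 ≤ P < $190 the firm produces at a loss; below $28 it shuts down.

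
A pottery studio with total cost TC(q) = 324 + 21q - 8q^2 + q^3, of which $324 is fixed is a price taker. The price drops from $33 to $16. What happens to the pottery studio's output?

AVC = 21 - 8q + q^2, minimized at q = 4 where min AVC = $5. MC = 21 - 16q + 3q^2.
With P = $33 above the shutdown price, P = MC gives q = 6.
At P = $16 ≥ min AVC, set P = MC: q = 5. The firm stays open but cuts output.

Output falls from 6 to 5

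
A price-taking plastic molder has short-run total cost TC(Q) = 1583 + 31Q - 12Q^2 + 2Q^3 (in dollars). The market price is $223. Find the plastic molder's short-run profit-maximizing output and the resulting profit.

Profit = -$303 at Q = 8

AVC = 31 - 12Q + 2Q^2 has its minimum $13 at Q = 3; price $223 clears that bar, so the firm operates.
With MC = 31 - 24Q + 6Q^2, P = MC on the upward-sloping part at Q* = 8.
TR = 223·8 = 1784. TC = 1583 + 504 = 2087. Profit = 1784 − 2087 = -$303.
By producing, the firm covers all variable cost plus $1280 of fixed cost; shutting down would lose the full $1583.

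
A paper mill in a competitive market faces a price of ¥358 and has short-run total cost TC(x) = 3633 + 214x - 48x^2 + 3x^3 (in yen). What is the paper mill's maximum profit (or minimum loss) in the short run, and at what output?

Profit = -¥177 at x = 12

AVC = 214 - 48x + 3x^2 has its minimum ¥22 at x = 8; price ¥358 clears that bar, so the firm operates.
With MC = 214 - 96x + 9x^2, P = MC on the upward-sloping part at x* = 12.
TR = 358·12 = 4296. TC = 3633 + 840 = 4473. Profit = 4296 − 4473 = -¥177.
That loss of ¥177 beats the ¥3633 the firm would lose by shutting down; producing recovers ¥3456 of fixed cost.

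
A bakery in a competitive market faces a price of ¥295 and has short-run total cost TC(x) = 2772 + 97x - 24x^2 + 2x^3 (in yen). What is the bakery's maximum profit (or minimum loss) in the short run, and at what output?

Profit = -¥352 at x = 11

AVC = 97 - 24x + 2x^2; min AVC = ¥25 at x = 6. Since P = ¥295 ≥ min AVC, the firm produces.
With MC = 97 - 48x + 6x^2, P = MC on the upward-sloping part at x* = 11.
TR = 295·11 = 3245. TC = 2772 + 825 = 3597. Profit = 3245 − 3597 = -¥352.
That loss of ¥352 beats the ¥2772 the firm would lose by shutting down; producing recovers ¥2420 of fixed cost.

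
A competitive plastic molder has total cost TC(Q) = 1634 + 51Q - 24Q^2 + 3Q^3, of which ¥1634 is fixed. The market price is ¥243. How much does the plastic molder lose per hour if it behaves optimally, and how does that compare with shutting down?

Profit = -¥98 at Q = 8

AVC = 51 - 24Q + 3Q^2 has its minimum ¥3 at Q = 4; price ¥243 clears that bar, so the firm operates.
With MC = 51 - 48Q + 9Q^2, P = MC on the upward-sloping part at Q* = 8.
TR = 243·8 = 1944. TC = 1634 + 408 = 2042. Profit = 1944 − 2042 = -¥98.
Shutting down would mean losing the fixed cost of ¥1634, so operating at a loss of ¥98 is better by ¥1536.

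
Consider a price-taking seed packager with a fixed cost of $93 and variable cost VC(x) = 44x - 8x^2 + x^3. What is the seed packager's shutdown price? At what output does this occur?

$28 per unit, at x = 4

The firm shuts down when price falls below the minimum of average variable cost. AVC = VC/x = 44 - 8x + x^2.
dAVC/dx = -8 + 2x = 0 gives x = 4. min AVC = 44 - 8·4 + 4^2 = 28.
So the shutdown price is $28.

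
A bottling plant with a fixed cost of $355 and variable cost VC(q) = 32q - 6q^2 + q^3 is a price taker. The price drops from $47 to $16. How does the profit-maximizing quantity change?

Output falls from 5 to 0 (the firm shuts down)

MC = 32 - 12q + 3q^2; the shutdown threshold is min AVC = $23 (at q = 3).
At P = $47 ≥ min AVC, set P = MC on the rising branch: q = 5.
At P = $16 < min AVC = $23, price no longer covers variable cost at any output, so the firm shuts down: q = 0.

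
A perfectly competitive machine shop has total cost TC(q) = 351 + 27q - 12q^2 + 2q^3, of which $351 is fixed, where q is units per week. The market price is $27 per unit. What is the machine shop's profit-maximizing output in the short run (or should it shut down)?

Strip out fixed cost: VC = 27q - 12q^2 + 2q^3. Then AVC = 27 - 12q + 2q^2 and MC = 27 - 24q + 6q^2.
The AVC parabola has its vertex at q = 12/4 = 3, where AVC = 27 - 12·3 + 2·3^2 = $9.
Because $27 ≥ $9, revenue can cover variable cost; the firm operates.
Solving P = MC: -24q + 6q^2 = 0 ⇒ q = 0 or 4. On the upward-sloping branch, q* = 4.
Check: AVC at q = 4 is $11 ≤ P, so revenue covers variable cost.
Profit = P·q − TC = 27·4 − 395 = -$287, a loss, but smaller than the $351 fixed cost the firm would lose by shutting down.

Produce at q = 4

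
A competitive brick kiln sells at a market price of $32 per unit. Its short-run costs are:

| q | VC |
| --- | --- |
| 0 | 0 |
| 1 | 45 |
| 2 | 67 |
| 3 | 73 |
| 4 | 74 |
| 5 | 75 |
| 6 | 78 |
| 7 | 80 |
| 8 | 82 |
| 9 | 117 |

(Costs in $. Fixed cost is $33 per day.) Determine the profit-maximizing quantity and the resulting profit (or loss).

Tabulate TR − TC: q=0: -33; q=1: -46; q=2: -36; q=3: -10; q=4: 21; q=5: 52; q=6: 81; q=7: 111; q=8: 141; q=9: 138.
Profit is maximized at q = 8. AVC there is 82/8 = $10.25 ≤ P, so producing beats shutting down (which would give -$33).

q = 8; profit = $141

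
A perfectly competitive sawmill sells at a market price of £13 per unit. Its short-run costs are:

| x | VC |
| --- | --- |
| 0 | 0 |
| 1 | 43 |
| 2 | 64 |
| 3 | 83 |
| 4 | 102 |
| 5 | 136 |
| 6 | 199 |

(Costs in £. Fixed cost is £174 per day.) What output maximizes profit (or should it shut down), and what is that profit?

x = 0 (shut down); profit = -£174

Compute π = P·x − TC at each output: x=0: -174; x=1: -204; x=2: -212; x=3: -218; x=4: -224; x=5: -245; x=6: -295.
Profit is highest at x = 0. Equivalently, the lowest AVC in the table is 102/4 ≈ £25.50 at x = 4, and P = £13 falls below it — price never covers variable cost, so the firm shuts down and loses only its fixed cost.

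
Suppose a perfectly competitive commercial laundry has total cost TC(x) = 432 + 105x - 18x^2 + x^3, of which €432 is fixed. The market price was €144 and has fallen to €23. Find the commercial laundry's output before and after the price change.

Output falls from 13 to 0 (the firm shuts down)

AVC = 105 - 18x + x^2, minimized at x = 9 where min AVC = €24. MC = 105 - 36x + 3x^2.
At P = €144 ≥ min AVC, set P = MC on the rising branch: x = 13.
At P = €23 < min AVC = €24, price no longer covers variable cost at any output, so the firm shuts down: x = 0.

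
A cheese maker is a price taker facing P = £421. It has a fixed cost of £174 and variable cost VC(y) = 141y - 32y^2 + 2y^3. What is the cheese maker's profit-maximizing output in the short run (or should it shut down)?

Produce at y = 14

Strip out fixed cost: VC = 141y - 32y^2 + 2y^3. Then AVC = 141 - 32y + 2y^2 and MC = 141 - 64y + 6y^2.
The AVC parabola has its vertex at y = 32/4 = 8, where AVC = 141 - 32·8 + 2·8^2 = £13.
P = £421 exceeds min AVC = £13, so the firm stays open.
Set P = MC: 421 = 141 - 64y + 6y^2 → -280 - 64y + 6y^2 = 0. The roots are y = -10/3 and y = 14; the profit-maximizing output is on the rising part of MC, so y* = 14.
Check: AVC at y = 14 is £85 ≤ P, so revenue covers variable cost.
Profit = P·y − TC = 421·14 − 1364 = £4530.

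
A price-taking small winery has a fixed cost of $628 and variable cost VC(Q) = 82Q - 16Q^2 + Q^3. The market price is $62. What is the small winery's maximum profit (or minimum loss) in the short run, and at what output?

Profit = -$228 at Q = 10

AVC = 82 - 16Q + Q^2 has its minimum $18 at Q = 8; price $62 clears that bar, so the firm operates.
MC = 82 - 32Q + 3Q^2. Setting P = MC and taking the root on the rising branch gives Q* = 10.
TR = 62·10 = 620. TC = 628 + 220 = 848. Profit = 620 − 848 = -$228.
That loss of $228 beats the $628 the firm would lose by shutting down; producing recovers $400 of fixed cost.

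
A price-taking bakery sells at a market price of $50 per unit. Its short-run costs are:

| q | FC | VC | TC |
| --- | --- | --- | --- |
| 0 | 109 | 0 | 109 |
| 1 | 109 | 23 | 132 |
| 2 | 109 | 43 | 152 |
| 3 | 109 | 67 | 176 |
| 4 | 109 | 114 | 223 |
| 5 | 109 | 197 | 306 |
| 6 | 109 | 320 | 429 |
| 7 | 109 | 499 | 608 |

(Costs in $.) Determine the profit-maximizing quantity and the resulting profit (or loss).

Compute π = P·q − TC at each output: q=0: -109; q=1: -82; q=2: -52; q=3: -26; q=4: -23; q=5: -56; q=6: -129; q=7: -258.
Profit is maximized at q = 4. AVC there is 114/4 = $28.50 ≤ P, so producing beats shutting down (which would give -$109).

q = 4; profit = -$23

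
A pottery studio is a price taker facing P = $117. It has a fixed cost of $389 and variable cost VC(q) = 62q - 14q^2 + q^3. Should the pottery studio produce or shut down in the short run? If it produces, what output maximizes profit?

Variable cost is VC = 62q - 14q^2 + q^3, so AVC = VC/q = 62 - 14q + q^2 and MC = dTC/dq = 62 - 28q + 3q^2.
The AVC parabola has its vertex at q = 14/2 = 7, where AVC = 62 - 14·7 + 7^2 = $13.
Because $117 ≥ $13, revenue can cover variable cost; the firm operates.
Set P = MC: 117 = 62 - 28q + 3q^2 → -55 - 28q + 3q^2 = 0. The roots are q = -5/3 and q = 11; the profit-maximizing output is on the rising part of MC, so q* = 11.
Check: AVC at q = 11 is $29 ≤ P, so revenue covers variable cost.
Profit = P·q − TC = 117·11 − 708 = $579.

Produce at q = 11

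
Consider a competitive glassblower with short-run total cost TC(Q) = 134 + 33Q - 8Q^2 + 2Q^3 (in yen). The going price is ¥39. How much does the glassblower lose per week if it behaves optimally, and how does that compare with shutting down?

AVC = 33 - 8Q + 2Q^2; min AVC = ¥25 at Q = 2. Since P = ¥39 ≥ min AVC, the firm produces.
MC = 33 - 16Q + 6Q^2. Setting P = MC and taking the root on the rising branch gives Q* = 3.
TR = 39·3 = 117. TC = 134 + 81 = 215. Profit = 117 − 215 = -¥98.
By producing, the firm covers all variable cost plus ¥36 of fixed cost; shutting down would lose the full ¥134.

Profit = -¥98 at Q = 3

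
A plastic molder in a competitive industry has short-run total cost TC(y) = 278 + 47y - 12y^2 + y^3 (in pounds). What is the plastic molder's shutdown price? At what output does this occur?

The shutdown price is the minimum of AVC. VC = 47y - 12y^2 + y^3, so AVC = 47 - 12y + y^2.
At the minimum of AVC, MC = AVC. MC = 47 - 24y + 3y^2; setting MC = AVC gives 2y^2 - 12y = 0, so y = 6. min AVC = 11.
So the shutdown price is £11.

£11 per unit, at y = 6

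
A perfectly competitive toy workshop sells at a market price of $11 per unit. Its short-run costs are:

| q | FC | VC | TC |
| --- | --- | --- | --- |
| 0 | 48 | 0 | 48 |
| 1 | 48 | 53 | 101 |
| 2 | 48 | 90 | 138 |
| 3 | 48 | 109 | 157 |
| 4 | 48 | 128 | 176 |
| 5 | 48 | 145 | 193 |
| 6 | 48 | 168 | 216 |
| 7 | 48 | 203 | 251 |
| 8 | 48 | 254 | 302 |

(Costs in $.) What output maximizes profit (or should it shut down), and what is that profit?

q = 0 (shut down); profit = -$48

Profit at each row (π = 11q − TC): q=0: -48; q=1: -90; q=2: -116; q=3: -124; q=4: -132; q=5: -138; q=6: -150; q=7: -174; q=8: -214.
Profit is highest at q = 0. Equivalently, the lowest AVC in the table is 168/6 ≈ $28 at q = 6, and P = $11 falls below it — price never covers variable cost, so the firm shuts down and loses only its fixed cost.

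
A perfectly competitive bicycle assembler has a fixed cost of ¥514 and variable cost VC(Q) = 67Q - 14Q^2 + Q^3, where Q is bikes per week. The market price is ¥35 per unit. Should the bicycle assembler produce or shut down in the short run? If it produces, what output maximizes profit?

Produce at Q = 8

Strip out fixed cost: VC = 67Q - 14Q^2 + Q^3. Then AVC = 67 - 14Q + Q^2 and MC = 67 - 28Q + 3Q^2.
AVC hits its minimum where MC = AVC, at Q = 7, giving min AVC = 67 - 14·7 + 7^2 = ¥18.
Since P = ¥35 ≥ min AVC = ¥18, price covers variable cost and the firm should produce.
Solving P = MC: 32 - 28Q + 3Q^2 = 0 ⇒ Q = 4/3 or 8. On the upward-sloping branch, Q* = 8.
Check: AVC at Q = 8 is ¥19 ≤ P, so revenue covers variable cost.
Profit = P·Q − TC = 35·8 − 666 = -¥386, a loss, but smaller than the ¥514 fixed cost the firm would lose by shutting down.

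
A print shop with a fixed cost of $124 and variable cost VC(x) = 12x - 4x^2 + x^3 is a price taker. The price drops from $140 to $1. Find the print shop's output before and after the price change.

AVC = 12 - 4x + x^2, minimized at x = 2 where min AVC = $8. MC = 12 - 8x + 3x^2.
With P = $140 above the shutdown price, P = MC gives x = 8.
At P = $1 < min AVC = $8, price no longer covers variable cost at any output, so the firm shuts down: x = 0.

Output falls from 8 to 0 (the firm shuts down)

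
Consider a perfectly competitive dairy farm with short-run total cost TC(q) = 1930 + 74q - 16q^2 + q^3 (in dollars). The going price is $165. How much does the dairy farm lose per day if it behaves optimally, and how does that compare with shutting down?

Profit = -$240 at q = 13

AVC = 74 - 16q + q^2; min AVC = $10 at q = 8. Since P = $165 ≥ min AVC, the firm produces.
MC = 74 - 32q + 3q^2. Setting P = MC and taking the root on the rising branch gives q* = 13.
TR = 165·13 = 2145. TC = 1930 + 455 = 2385. Profit = 2145 − 2385 = -$240.
That loss of $240 beats the $1930 the firm would lose by shutting down; producing recovers $1690 of fixed cost.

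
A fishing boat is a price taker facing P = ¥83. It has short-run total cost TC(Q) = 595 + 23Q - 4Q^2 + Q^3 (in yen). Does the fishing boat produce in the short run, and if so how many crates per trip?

Variable cost is VC = 23Q - 4Q^2 + Q^3, so AVC = VC/Q = 23 - 4Q + Q^2 and MC = dTC/dQ = 23 - 8Q + 3Q^2.
The AVC parabola has its vertex at Q = 4/2 = 2, where AVC = 23 - 4·2 + 2^2 = ¥19.
P = ¥83 exceeds min AVC = ¥19, so the firm stays open.
P = MC gives -60 - 8Q + 3Q^2 = 0, with roots -10/3 and 6. Take the larger (rising MC): Q* = 6.
Check: AVC at Q = 6 is ¥35 ≤ P, so revenue covers variable cost.
Profit = P·Q − TC = 83·6 − 805 = -¥307, a loss, but smaller than the ¥595 fixed cost the firm would lose by shutting down.

Produce at Q = 6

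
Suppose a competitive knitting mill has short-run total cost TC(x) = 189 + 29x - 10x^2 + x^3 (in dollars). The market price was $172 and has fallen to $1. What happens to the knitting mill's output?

Output falls from 11 to 0 (the firm shuts down)

MC = 29 - 20x + 3x^2; the shutdown threshold is min AVC = $4 (at x = 5).
With P = $172 above the shutdown price, P = MC gives x = 11.
At P = $1 < min AVC = $4, price no longer covers variable cost at any output, so the firm shuts down: x = 0.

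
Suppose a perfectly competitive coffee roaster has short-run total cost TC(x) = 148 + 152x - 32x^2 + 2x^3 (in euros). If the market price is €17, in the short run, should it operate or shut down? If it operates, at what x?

Shut down

Strip out fixed cost: VC = 152x - 32x^2 + 2x^3. Then AVC = 152 - 32x + 2x^2 and MC = 152 - 64x + 6x^2.
The AVC parabola has its vertex at x = 32/4 = 8, where AVC = 152 - 32·8 + 2·8^2 = €24.
Since P = €17 < min AVC = €24, price fails to cover variable cost at any output.
Best response: produce nothing and absorb the €148 fixed cost.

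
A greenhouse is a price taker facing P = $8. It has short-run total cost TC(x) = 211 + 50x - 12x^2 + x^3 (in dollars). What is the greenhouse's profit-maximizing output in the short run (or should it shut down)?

Shut down

Strip out fixed cost: VC = 50x - 12x^2 + x^3. Then AVC = 50 - 12x + x^2 and MC = 50 - 24x + 3x^2.
AVC is minimized where dAVC/dx = -12 + 2x = 0, at x = 6; min AVC = 50 - 12·6 + 6^2 = $14.
Since P = $8 < min AVC = $14, price fails to cover variable cost at any output.
Shutting down limits the loss to fixed cost, $211.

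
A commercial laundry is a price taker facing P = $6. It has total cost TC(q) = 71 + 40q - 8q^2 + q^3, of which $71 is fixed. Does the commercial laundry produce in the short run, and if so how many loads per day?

Shut down

Strip out fixed cost: VC = 40q - 8q^2 + q^3. Then AVC = 40 - 8q + q^2 and MC = 40 - 16q + 3q^2.
AVC hits its minimum where MC = AVC, at q = 4, giving min AVC = 40 - 8·4 + 4^2 = $24.
P = $6 lies below min AVC = $24; no output level covers variable cost.
Shutting down limits the loss to fixed cost, $71.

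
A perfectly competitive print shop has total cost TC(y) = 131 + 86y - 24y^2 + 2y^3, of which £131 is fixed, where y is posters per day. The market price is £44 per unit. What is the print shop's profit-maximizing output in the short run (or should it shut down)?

Produce at y = 7

Strip out fixed cost: VC = 86y - 24y^2 + 2y^3. Then AVC = 86 - 24y + 2y^2 and MC = 86 - 48y + 6y^2.
AVC hits its minimum where MC = AVC, at y = 6, giving min AVC = 86 - 24·6 + 2·6^2 = £14.
Because £44 ≥ £14, revenue can cover variable cost; the firm operates.
Set P = MC: 44 = 86 - 48y + 6y^2 → 42 - 48y + 6y^2 = 0. The roots are y = 1 and y = 7; the profit-maximizing output is on the rising part of MC, so y* = 7.
Check: AVC at y = 7 is £16 ≤ P, so revenue covers variable cost.
Profit = P·y − TC = 44·7 − 243 = £65.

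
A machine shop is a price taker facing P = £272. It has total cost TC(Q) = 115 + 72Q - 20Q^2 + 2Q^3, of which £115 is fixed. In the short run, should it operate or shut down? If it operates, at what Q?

Variable cost is VC = 72Q - 20Q^2 + 2Q^3, so AVC = VC/Q = 72 - 20Q + 2Q^2 and MC = dTC/dQ = 72 - 40Q + 6Q^2.
The AVC parabola has its vertex at Q = 20/4 = 5, where AVC = 72 - 20·5 + 2·5^2 = £22.
P = £272 exceeds min AVC = £22, so the firm stays open.
Solving P = MC: -200 - 40Q + 6Q^2 = 0 ⇒ Q = -10/3 or 10. On the upward-sloping branch, Q* = 10.
Check: AVC at Q = 10 is £72 ≤ P, so revenue covers variable cost.
Profit = P·Q − TC = 272·10 − 835 = £1885.

Produce at Q = 10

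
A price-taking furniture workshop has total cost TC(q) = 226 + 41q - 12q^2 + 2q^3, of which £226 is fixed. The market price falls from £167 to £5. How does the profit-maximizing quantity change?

AVC = 41 - 12q + 2q^2, minimized at q = 3 where min AVC = £23. MC = 41 - 24q + 6q^2.
With P = £167 above the shutdown price, P = MC gives q = 7.
At P = £5 < min AVC = £23, price no longer covers variable cost at any output, so the firm shuts down: q = 0.

Output falls from 7 to 0 (the firm shuts down)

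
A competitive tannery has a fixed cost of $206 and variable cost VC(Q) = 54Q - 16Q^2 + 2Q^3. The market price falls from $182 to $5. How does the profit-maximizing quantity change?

Output falls from 8 to 0 (the firm shuts down)

MC = 54 - 32Q + 6Q^2; the shutdown threshold is min AVC = $22 (at Q = 4).
At P = $182 ≥ min AVC, set P = MC on the rising branch: Q = 8.
At P = $5 < min AVC = $22, price no longer covers variable cost at any output, so the firm shuts down: Q = 0.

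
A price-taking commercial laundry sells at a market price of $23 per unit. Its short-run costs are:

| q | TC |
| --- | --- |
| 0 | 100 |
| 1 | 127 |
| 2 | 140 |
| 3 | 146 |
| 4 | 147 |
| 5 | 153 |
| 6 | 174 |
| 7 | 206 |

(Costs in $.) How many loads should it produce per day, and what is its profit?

q = 6; profit = -$36

Tabulate TR − TC: q=0: -100; q=1: -104; q=2: -94; q=3: -77; q=4: -55; q=5: -38; q=6: -36; q=7: -45.
Profit is maximized at q = 6. AVC there is 74/6 = $12.33 ≤ P, so producing beats shutting down (which would give -$100).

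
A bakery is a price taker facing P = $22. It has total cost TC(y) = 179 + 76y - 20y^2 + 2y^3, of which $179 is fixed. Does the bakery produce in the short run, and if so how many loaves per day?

Shut down

Variable cost is VC = 76y - 20y^2 + 2y^3, so AVC = VC/y = 76 - 20y + 2y^2 and MC = dTC/dy = 76 - 40y + 6y^2.
The AVC parabola has its vertex at y = 20/4 = 5, where AVC = 76 - 20·5 + 2·5^2 = $26.
Since P = $22 < min AVC = $26, price fails to cover variable cost at any output.
Best response: produce nothing and absorb the $179 fixed cost.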